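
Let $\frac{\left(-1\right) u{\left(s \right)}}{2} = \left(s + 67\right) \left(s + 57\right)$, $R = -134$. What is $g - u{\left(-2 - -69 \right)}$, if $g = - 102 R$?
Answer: $46900$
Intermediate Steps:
$g = 13668$ ($g = \left(-102\right) \left(-134\right) = 13668$)
$u{\left(s \right)} = - 2 \left(57 + s\right) \left(67 + s\right)$ ($u{\left(s \right)} = - 2 \left(s + 67\right) \left(s + 57\right) = - 2 \left(67 + s\right) \left(57 + s\right) = - 2 \left(57 + s\right) \left(67 + s\right)$)
$g - u{\left(-2 - -69 \right)} = 13668 - \left(-7638 - 248 \left(-2 - -69\right) - 2 \left(-2 - -69\right)^{2}\right) = 13668 - \left(-7638 - 248 \left(-2 + 69\right) - 2 \left(-2 + 69\right)^{2}\right) = 13668 - \left(-7638 - 16616 - 2 \cdot 67^{2}\right) = 13668 - \left(-7638 - 16616 - 8978\right) = 13668 - -33232 = 13668 + 33232 = 46900$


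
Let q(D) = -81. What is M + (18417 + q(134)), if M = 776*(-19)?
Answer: 3592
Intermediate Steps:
M = -14744
M + (18417 + q(134)) = -14744 + (18417 - 81) = -14744 + 18336 = 3592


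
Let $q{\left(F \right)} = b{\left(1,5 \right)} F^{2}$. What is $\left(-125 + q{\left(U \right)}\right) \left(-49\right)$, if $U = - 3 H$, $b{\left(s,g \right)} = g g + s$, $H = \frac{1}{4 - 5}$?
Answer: $-5341$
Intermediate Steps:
$H = -1$ ($H = \frac{1}{-1} = -1$)
$b{\left(s,g \right)} = s + g^{2}$ ($b{\left(s,g \right)} = g^{2} + s = s + g^{2}$)
$U = 3$ ($U = \left(-3\right) \left(-1\right) = 3$)
$q{\left(F \right)} = 26 F^{2}$ ($q{\left(F \right)} = \left(1 + 5^{2}\right) F^{2} = \left(1 + 25\right) F^{2} = 26 F^{2}$)
$\left(-125 + q{\left(U \right)}\right) \left(-49\right) = \left(-125 + 26 \cdot 3^{2}\right) \left(-49\right) = \left(-125 + 26 \cdot 9\right) \left(-49\right) = \left(-125 + 234\right) \left(-49\right) = 109 \left(-49\right) = -5341$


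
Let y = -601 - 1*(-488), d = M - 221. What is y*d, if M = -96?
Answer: 35821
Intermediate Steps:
d = -317 (d = -96 - 221 = -317)
y = -113 (y = -601 + 488 = -113)
y*d = -113*(-317) = 35821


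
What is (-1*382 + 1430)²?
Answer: 1098304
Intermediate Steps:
(-1*382 + 1430)² = (-382 + 1430)² = 1048² = 1098304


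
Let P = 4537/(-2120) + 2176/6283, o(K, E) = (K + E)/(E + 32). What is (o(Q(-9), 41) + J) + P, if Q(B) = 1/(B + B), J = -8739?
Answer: -76487645896927/8751213720 ≈ -8740.2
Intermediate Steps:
Q(B) = 1/(2*B)
o(K, E) = (E + K)/(32 + E)
P = -23892851/13319960 (P = 4537*(-1/2120) + 2176*(1/6283) = -4537/2120 + 2176/6283 = -23892851/13319960 ≈ -1.7938)
(o(Q(-9), 41) + J) + P = ((41 + (1/2)/(-9))/(32 + 41) - 8739) - 23892851/13319960 = ((41 + (1/2)*(-1/9))/73 - 8739) - 23892851/13319960 = ((41 - 1/18)/73 - 8739) - 23892851/13319960 = ((1/73)*(737/18) - 8739) - 23892851/13319960 = (737/1314 - 8739) - 23892851/13319960 = -11482309/1314 - 23892851/13319960 = -76487645896927/8751213720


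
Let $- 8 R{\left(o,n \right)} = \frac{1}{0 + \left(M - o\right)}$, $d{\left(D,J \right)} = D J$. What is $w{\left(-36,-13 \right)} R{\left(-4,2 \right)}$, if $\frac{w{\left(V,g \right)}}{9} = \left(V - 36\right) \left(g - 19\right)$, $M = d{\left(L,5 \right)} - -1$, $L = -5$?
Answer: $\frac{648}{5} \approx 129.6$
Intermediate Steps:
$M = -24$ ($M = \left(-5\right) 5 - -1 = -25 + 1 = -24$)
$w{\left(V,g \right)} = 9 \left(-36 + V\right) \left(-19 + g\right)$ ($w{\left(V,g \right)} = 9 \left(V - 36\right) \left(g - 19\right) = 9 \left(-36 + V\right) \left(-19 + g\right)$)
$R{\left(o,n \right)} = - \frac{1}{8 \left(-24 - o\right)}$ ($R{\left(o,n \right)} = - \frac{1}{8 \left(0 - \left(24 + o\right)\right)} = - \frac{1}{8 \left(-24 - o\right)}$)
$w{\left(-36,-13 \right)} R{\left(-4,2 \right)} = \left(6156 - -4212 - -6156 + 9 \left(-36\right) \left(-13\right)\right) \frac{1}{8 \left(24 - 4\right)} = \left(6156 + 4212 + 6156 + 4212\right) \frac{1}{8 \cdot 20} = 20736 \cdot \frac{1}{8} \cdot \frac{1}{20} = 20736 \cdot \frac{1}{160} = \frac{648}{5}$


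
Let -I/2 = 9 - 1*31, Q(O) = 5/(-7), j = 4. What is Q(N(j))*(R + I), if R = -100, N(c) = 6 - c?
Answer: 40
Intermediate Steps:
Q(O) = -5/7 (Q(O) = 5*(-1/7) = -5/7)
I = 44 (I = -2*(9 - 1*31) = -2*(9 - 31) = -2*(-22) = 44)
Q(N(j))*(R + I) = -5*(-100 + 44)/7 = -5/7*(-56) = 40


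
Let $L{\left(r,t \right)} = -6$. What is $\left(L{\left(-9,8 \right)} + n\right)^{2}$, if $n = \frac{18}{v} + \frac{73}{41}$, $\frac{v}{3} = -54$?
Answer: $\frac{2553604}{136161} \approx 18.754$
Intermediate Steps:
$v = -162$ ($v = 3 \left(-54\right) = -162$)
$n = \frac{616}{369}$ ($n = \frac{18}{-162} + \frac{73}{41} = 18 \left(- \frac{1}{162}\right) + 73 \cdot \frac{1}{41} = - \frac{1}{9} + \frac{73}{41} = \frac{616}{369} \approx 1.6694$)
$\left(L{\left(-9,8 \right)} + n\right)^{2} = \left(-6 + \frac{616}{369}\right)^{2} = \left(- \frac{1598}{369}\right)^{2} = \frac{2553604}{136161}$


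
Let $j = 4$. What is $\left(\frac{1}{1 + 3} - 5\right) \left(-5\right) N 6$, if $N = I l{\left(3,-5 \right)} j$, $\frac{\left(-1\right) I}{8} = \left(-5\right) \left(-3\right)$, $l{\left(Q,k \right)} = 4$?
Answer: $-273600$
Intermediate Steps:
$I = -120$ ($I = - 8 \left(\left(-5\right) \left(-3\right)\right) = \left(-8\right) 15 = -120$)
$N = -1920$ ($N = \left(-120\right) 4 \cdot 4 = \left(-480\right) 4 = -1920$)
$\left(\frac{1}{1 + 3} - 5\right) \left(-5\right) N 6 = \left(\frac{1}{1 + 3} - 5\right) \left(-5\right) \left(-1920\right) 6 = \left(\frac{1}{4} - 5\right) \left(-5\right) \left(-1920\right) 6 = \left(- \frac{19}{4}\right) \left(-5\right) \left(-1920\right) 6 = \frac{95}{4} \left(-1920\right) 6 = \left(-45600\right) 6 = -273600$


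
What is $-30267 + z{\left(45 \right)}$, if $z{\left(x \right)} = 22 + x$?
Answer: $-30200$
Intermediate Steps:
$-30267 + z{\left(45 \right)} = -30267 + \left(22 + 45\right) = -30267 + 67 = -30200$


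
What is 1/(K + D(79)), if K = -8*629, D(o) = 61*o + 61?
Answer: -1/152 ≈ -0.0065789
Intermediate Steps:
D(o) = 61 + 61*o
K = -5032
1/(K + D(79)) = 1/(-5032 + (61 + 61*79)) = 1/(-5032 + (61 + 4819)) = 1/(-5032 + 4880) = 1/(-152) = -1/152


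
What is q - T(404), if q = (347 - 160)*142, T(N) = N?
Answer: 26150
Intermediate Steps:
q = 26554 (q = 187*142 = 26554)
q - T(404) = 26554 - 1*404 = 26554 - 404 = 26150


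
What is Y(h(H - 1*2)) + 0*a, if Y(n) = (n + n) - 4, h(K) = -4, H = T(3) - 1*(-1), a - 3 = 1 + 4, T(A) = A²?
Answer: -12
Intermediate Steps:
a = 8 (a = 3 + (1 + 4) = 3 + 5 = 8)
H = 10 (H = 3² - 1*(-1) = 9 + 1 = 10)
Y(n) = -4 + 2*n (Y(n) = 2*n - 4 = -4 + 2*n)
Y(h(H - 1*2)) + 0*a = (-4 + 2*(-4)) + 0*8 = (-4 - 8) + 0 = -12 + 0 = -12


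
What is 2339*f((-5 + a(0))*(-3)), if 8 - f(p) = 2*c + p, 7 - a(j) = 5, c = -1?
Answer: 2339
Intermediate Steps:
a(j) = 2 (a(j) = 7 - 1*5 = 7 - 5 = 2)
f(p) = 10 - p (f(p) = 8 - (2*(-1) + p) = 8 - (-2 + p) = 8 + (2 - p) = 10 - p)
2339*f((-5 + a(0))*(-3)) = 2339*(10 - (-5 + 2)*(-3)) = 2339*(10 - (-3)*(-3)) = 2339*(10 - 1*9) = 2339*(10 - 9) = 2339*1 = 2339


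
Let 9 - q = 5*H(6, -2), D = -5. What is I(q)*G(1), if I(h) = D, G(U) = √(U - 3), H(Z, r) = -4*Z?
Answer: -5*I*√2 ≈ -7.0711*I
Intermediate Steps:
G(U) = √(-3 + U)
q = 129 (q = 9 - 5*(-4*6) = 9 - 5*(-24) = 9 - 1*(-120) = 9 + 120 = 129)
I(h) = -5
I(q)*G(1) = -5*√(-3 + 1) = -5*I*√2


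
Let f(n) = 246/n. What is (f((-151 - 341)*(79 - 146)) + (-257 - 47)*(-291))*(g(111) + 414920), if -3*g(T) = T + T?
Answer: 2458828955871/67 ≈ 3.6699e+10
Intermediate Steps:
g(T) = -2*T/3 (g(T) = -(T + T)/3 = -2*T/3)
(f((-151 - 341)*(79 - 146)) + (-257 - 47)*(-291))*(g(111) + 414920) = (246/(((-151 - 341)*(79 - 146))) + (-257 - 47)*(-291))*(-⅔*111 + 414920) = (246/((-492*(-67))) - 304*(-291))*(-74 + 414920) = (246/32964 + 88464)*414846 = (246*(1/32964) + 88464)*414846 = (1/134 + 88464)*414846 = (11854177/134)*414846 = 2458828955871/67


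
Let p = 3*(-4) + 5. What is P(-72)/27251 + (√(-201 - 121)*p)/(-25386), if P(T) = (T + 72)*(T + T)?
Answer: 7*I*√322/25386 ≈ 0.004948*I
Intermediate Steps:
p = -7 (p = -12 + 5 = -7)
P(T) = 2*T*(72 + T) (P(T) = (72 + T)*(2*T) = 2*T*(72 + T))
P(-72)/27251 + (√(-201 - 121)*p)/(-25386) = (2*(-72)*(72 - 72))/27251 + (√(-201 - 121)*(-7))/(-25386) = (2*(-72)*0)*(1/27251) + (√(-322)*(-7))*(-1/25386) = 0*(1/27251) + ((I*√322)*(-7))*(-1/25386) = 0 - 7*I*√322*(-1/25386) = 0 + 7*I*√322/25386 = 7*I*√322/25386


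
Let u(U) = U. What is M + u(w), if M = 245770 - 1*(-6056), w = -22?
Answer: 251804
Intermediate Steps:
M = 251826 (M = 245770 + 6056 = 251826)
M + u(w) = 251826 - 22 = 251804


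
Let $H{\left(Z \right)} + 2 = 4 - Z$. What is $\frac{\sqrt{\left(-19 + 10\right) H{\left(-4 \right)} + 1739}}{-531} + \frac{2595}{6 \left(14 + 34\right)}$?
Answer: $\frac{865}{96} - \frac{\sqrt{1685}}{531} \approx 8.9331$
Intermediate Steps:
$H{\left(Z \right)} = 2 - Z$ ($H{\left(Z \right)} = -2 - \left(-4 + Z\right) = 2 - Z$)
$\frac{\sqrt{\left(-19 + 10\right) H{\left(-4 \right)} + 1739}}{-531} + \frac{2595}{6 \left(14 + 34\right)} = \frac{\sqrt{\left(-19 + 10\right) \left(2 - -4\right) + 1739}}{-531} + \frac{2595}{6 \left(14 + 34\right)} = \sqrt{- 9 \left(2 + 4\right) + 1739} \left(- \frac{1}{531}\right) + \frac{2595}{6 \cdot 48} = \sqrt{\left(-9\right) 6 + 1739} \left(- \frac{1}{531}\right) + \frac{2595}{288} = \sqrt{-54 + 1739} \left(- \frac{1}{531}\right) + 2595 \cdot \frac{1}{288} = \sqrt{1685} \left(- \frac{1}{531}\right) + \frac{865}{96} = - \frac{\sqrt{1685}}{531} + \frac{865}{96} = \frac{865}{96} - \frac{\sqrt{1685}}{531}$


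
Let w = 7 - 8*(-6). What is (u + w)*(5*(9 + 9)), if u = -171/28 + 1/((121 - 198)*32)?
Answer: 5421195/1232 ≈ 4400.3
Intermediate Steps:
u = -15049/2464 (u = -171*1/28 + (1/32)/(-77) = -171/28 - 1/77*1/32 = -171/28 - 1/2464 = -15049/2464 ≈ -6.1076)
w = 55 (w = 7 + 48 = 55)
(u + w)*(5*(9 + 9)) = (-15049/2464 + 55)*(5*(9 + 9)) = 120471*(5*18)/2464 = (120471/2464)*90 = 5421195/1232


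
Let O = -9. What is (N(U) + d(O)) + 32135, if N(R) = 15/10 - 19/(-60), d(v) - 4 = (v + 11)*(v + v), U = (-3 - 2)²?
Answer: 1926289/60 ≈ 32105.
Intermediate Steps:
U = 25 (U = (-5)² = 25)
d(v) = 4 + 2*v*(11 + v) (d(v) = 4 + (v + 11)*(v + v) = 4 + (11 + v)*(2*v) = 4 + 2*v*(11 + v))
N(R) = 109/60 (N(R) = 15*(⅒) - 19*(-1/60) = 3/2 + 19/60 = 109/60)
(N(U) + d(O)) + 32135 = (109/60 + (4 + 2*(-9)² + 22*(-9))) + 32135 = (109/60 + (4 + 2*81 - 198)) + 32135 = (109/60 + (4 + 162 - 198)) + 32135 = (109/60 - 32) + 32135 = -1811/60 + 32135 = 1926289/60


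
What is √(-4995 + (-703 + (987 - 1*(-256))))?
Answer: 9*I*√55 ≈ 66.746*I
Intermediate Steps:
√(-4995 + (-703 + (987 - 1*(-256)))) = √(-4995 + (-703 + (987 + 256))) = √(-4995 + (-703 + 1243)) = √(-4995 + 540) = √(-4455) = 9*I*√55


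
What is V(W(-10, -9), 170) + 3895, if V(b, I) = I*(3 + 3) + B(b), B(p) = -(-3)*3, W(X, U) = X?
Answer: 4924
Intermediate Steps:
B(p) = 9 (B(p) = -1*(-9) = 9)
V(b, I) = 9 + 6*I (V(b, I) = I*(3 + 3) + 9 = I*6 + 9 = 6*I + 9 = 9 + 6*I)
V(W(-10, -9), 170) + 3895 = (9 + 6*170) + 3895 = (9 + 1020) + 3895 = 1029 + 3895 = 4924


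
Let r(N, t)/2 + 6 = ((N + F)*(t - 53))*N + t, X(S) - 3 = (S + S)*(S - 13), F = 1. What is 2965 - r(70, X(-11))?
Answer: -4749405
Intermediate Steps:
X(S) = 3 + 2*S*(-13 + S) (X(S) = 3 + (S + S)*(S - 13) = 3 + (2*S)*(-13 + S) = 3 + 2*S*(-13 + S))
r(N, t) = -12 + 2*t + 2*N*(1 + N)*(-53 + t) (r(N, t) = -12 + 2*(((N + 1)*(t - 53))*N + t) = -12 + 2*(((1 + N)*(-53 + t))*N + t) = -12 + 2*(N*(1 + N)*(-53 + t) + t) = -12 + 2*(t + N*(1 + N)*(-53 + t)) = -12 + (2*t + 2*N*(1 + N)*(-53 + t)) = -12 + 2*t + 2*N*(1 + N)*(-53 + t))
2965 - r(70, X(-11)) = 2965 - (-12 - 106*70 - 106*70² + 2*(3 - 26*(-11) + 2*(-11)²) + 2*70*(3 - 26*(-11) + 2*(-11)²) + 2*(3 - 26*(-11) + 2*(-11)²)*70²) = 2965 - (-12 - 7420 - 106*4900 + 2*(3 + 286 + 2*121) + 2*70*(3 + 286 + 2*121) + 2*(3 + 286 + 2*121)*4900) = 2965 - (-12 - 7420 - 519400 + 2*(3 + 286 + 242) + 2*70*(3 + 286 + 242) + 2*(3 + 286 + 242)*4900) = 2965 - (-12 - 7420 - 519400 + 2*531 + 2*70*531 + 2*531*4900) = 2965 - (-12 - 7420 - 519400 + 1062 + 74340 + 5203800) = 2965 - 1*4752370 = 2965 - 4752370 = -4749405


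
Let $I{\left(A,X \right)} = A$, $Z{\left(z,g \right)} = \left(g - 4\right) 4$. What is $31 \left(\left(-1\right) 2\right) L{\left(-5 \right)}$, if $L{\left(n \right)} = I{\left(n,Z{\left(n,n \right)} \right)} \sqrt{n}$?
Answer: $310 i \sqrt{5} \approx 693.18 i$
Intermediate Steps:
$Z{\left(z,g \right)} = -16 + 4 g$ ($Z{\left(z,g \right)} = \left(-4 + g\right) 4 = -16 + 4 g$)
$L{\left(n \right)} = n^{\frac{3}{2}}$ ($L{\left(n \right)} = n \sqrt{n} = n^{\frac{3}{2}}$)
$31 \left(\left(-1\right) 2\right) L{\left(-5 \right)} = 31 \left(\left(-1\right) 2\right) \left(-5\right)^{\frac{3}{2}} = 31 \left(-2\right) \left(- 5 i \sqrt{5}\right) = - 62 \left(- 5 i \sqrt{5}\right) = 310 i \sqrt{5}$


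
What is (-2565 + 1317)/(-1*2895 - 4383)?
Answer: 208/1213 ≈ 0.17148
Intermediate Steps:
(-2565 + 1317)/(-1*2895 - 4383) = -1248/(-2895 - 4383) = -1248/(-7278) = -1248*(-1/7278) = 208/1213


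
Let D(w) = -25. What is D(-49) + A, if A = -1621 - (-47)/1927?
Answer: -67485/41 ≈ -1646.0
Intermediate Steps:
A = -66460/41 (A = -1621 - (-47)/1927 = -1621 - 1*(-1/41) = -1621 + 1/41 = -66460/41 ≈ -1621.0)
D(-49) + A = -25 - 66460/41 = -67485/41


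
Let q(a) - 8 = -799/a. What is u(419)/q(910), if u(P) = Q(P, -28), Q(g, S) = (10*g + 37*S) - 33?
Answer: 2840110/6481 ≈ 438.22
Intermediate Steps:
Q(g, S) = -33 + 10*g + 37*S
u(P) = -1069 + 10*P (u(P) = -33 + 10*P + 37*(-28) = -33 + 10*P - 1036 = -1069 + 10*P)
q(a) = 8 - 799/a
u(419)/q(910) = (-1069 + 10*419)/(8 - 799/910) = (-1069 + 4190)/(8 - 799*1/910) = 3121/(8 - 799/910) = 3121/(6481/910) = 3121*(910/6481) = 2840110/6481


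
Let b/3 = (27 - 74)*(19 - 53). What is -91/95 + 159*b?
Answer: 72413279/95 ≈ 7.6225e+5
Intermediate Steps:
b = 4794 (b = 3*((27 - 74)*(19 - 53)) = 3*(-47*(-34)) = 3*1598 = 4794)
-91/95 + 159*b = -91/95 + 159*4794 = -91*1/95 + 762246 = -91/95 + 762246 = 72413279/95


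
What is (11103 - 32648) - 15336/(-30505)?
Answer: -657214889/30505 ≈ -21545.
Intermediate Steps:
(11103 - 32648) - 15336/(-30505) = -21545 - 15336*(-1/30505) = -21545 + 15336/30505 = -657214889/30505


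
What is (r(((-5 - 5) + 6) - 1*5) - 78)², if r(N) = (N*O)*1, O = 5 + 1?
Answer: 17424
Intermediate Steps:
O = 6
r(N) = 6*N (r(N) = (N*6)*1 = (6*N)*1 = 6*N)
(r(((-5 - 5) + 6) - 1*5) - 78)² = (6*(((-5 - 5) + 6) - 1*5) - 78)² = (6*((-10 + 6) - 5) - 78)² = (6*(-4 - 5) - 78)² = (6*(-9) - 78)² = (-54 - 78)² = (-132)² = 17424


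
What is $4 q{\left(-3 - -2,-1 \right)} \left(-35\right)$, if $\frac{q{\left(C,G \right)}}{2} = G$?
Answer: $280$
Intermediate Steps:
$q{\left(C,G \right)} = 2 G$
$4 q{\left(-3 - -2,-1 \right)} \left(-35\right) = 4 \cdot 2 \left(-1\right) \left(-35\right) = 4 \left(-2\right) \left(-35\right) = \left(-8\right) \left(-35\right) = 280$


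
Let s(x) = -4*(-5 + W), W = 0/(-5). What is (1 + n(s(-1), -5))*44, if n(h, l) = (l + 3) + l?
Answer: -264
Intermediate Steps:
W = 0 (W = 0*(-⅕) = 0)
s(x) = 20 (s(x) = -4*(-5 + 0) = -4*(-5) = 20)
n(h, l) = 3 + 2*l (n(h, l) = (3 + l) + l = 3 + 2*l)
(1 + n(s(-1), -5))*44 = (1 + (3 + 2*(-5)))*44 = (1 + (3 - 10))*44 = (1 - 7)*44 = -6*44 = -264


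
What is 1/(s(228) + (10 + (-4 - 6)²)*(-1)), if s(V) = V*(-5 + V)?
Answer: 1/50734 ≈ 1.9711e-5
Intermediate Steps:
1/(s(228) + (10 + (-4 - 6)²)*(-1)) = 1/(228*(-5 + 228) + (10 + (-4 - 6)²)*(-1)) = 1/(228*223 + (10 + (-10)²)*(-1)) = 1/(50844 + (10 + 100)*(-1)) = 1/(50844 + 110*(-1)) = 1/(50844 - 110) = 1/50734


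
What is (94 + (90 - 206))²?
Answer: 484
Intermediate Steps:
(94 + (90 - 206))² = (94 - 116)² = (-22)² = 484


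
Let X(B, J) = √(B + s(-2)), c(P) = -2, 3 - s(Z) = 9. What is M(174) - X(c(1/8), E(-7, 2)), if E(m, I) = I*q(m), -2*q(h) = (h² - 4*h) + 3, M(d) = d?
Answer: 174 - 2*I*√2 ≈ 174.0 - 2.8284*I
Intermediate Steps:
s(Z) = -6 (s(Z) = 3 - 1*9 = 3 - 9 = -6)
q(h) = -3/2 + 2*h - h²/2 (q(h) = -((h² - 4*h) + 3)/2 = -(3 + h² - 4*h)/2 = -3/2 + 2*h - h²/2)
E(m, I) = I*(-3/2 + 2*m - m²/2)
X(B, J) = √(-6 + B) (X(B, J) = √(B - 6) = √(-6 + B))
M(174) - X(c(1/8), E(-7, 2)) = 174 - √(-6 - 2) = 174 - √(-8) = 174 - 2*I*√2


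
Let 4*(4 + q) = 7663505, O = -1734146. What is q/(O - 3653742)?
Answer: -7663489/21551552 ≈ -0.35559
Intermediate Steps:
q = 7663489/4 (q = -4 + (¼)*7663505 = -4 + 7663505/4 = 7663489/4 ≈ 1.9159e+6)
q/(O - 3653742) = 7663489/(4*(-1734146 - 3653742)) = (7663489/4)/(-5387888) = (7663489/4)*(-1/5387888) = -7663489/21551552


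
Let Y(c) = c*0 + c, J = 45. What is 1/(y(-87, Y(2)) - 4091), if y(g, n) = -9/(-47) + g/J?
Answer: -705/2885383 ≈ -0.00024433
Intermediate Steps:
Y(c) = c (Y(c) = 0 + c = c)
y(g, n) = 9/47 + g/45 (y(g, n) = -9/(-47) + g/45 = -9*(-1/47) + g*(1/45) = 9/47 + g/45)
1/(y(-87, Y(2)) - 4091) = 1/((9/47 + (1/45)*(-87)) - 4091) = 1/((9/47 - 29/15) - 4091) = 1/(-1228/705 - 4091) = 1/(-2885383/705) = -705/2885383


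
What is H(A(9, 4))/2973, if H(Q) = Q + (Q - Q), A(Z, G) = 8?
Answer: 8/2973 ≈ 0.0026909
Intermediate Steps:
H(Q) = Q (H(Q) = Q + 0 = Q)
H(A(9, 4))/2973 = 8/2973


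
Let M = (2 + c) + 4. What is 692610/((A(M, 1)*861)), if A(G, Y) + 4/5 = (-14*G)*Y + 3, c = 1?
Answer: -1154350/137473 ≈ -8.3969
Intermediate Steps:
M = 7 (M = (2 + 1) + 4 = 3 + 4 = 7)
A(G, Y) = 11/5 - 14*G*Y (A(G, Y) = -4/5 + ((-14*G)*Y + 3) = -4/5 + (-14*G*Y + 3) = -4/5 + (3 - 14*G*Y) = 11/5 - 14*G*Y)
692610/((A(M, 1)*861)) = 692610/(((11/5 - 14*7*1)*861)) = 692610/(((11/5 - 98)*861)) = 692610/((-479/5*861)) = 692610/(-412419/5) = 692610*(-5/412419) = -1154350/137473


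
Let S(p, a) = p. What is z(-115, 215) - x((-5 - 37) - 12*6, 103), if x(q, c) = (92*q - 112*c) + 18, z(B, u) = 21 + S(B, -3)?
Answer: 21912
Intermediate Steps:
z(B, u) = 21 + B
x(q, c) = 18 - 112*c + 92*q (x(q, c) = (-112*c + 92*q) + 18 = 18 - 112*c + 92*q)
z(-115, 215) - x((-5 - 37) - 12*6, 103) = (21 - 115) - (18 - 112*103 + 92*((-5 - 37) - 12*6)) = -94 - (18 - 11536 + 92*(-42 - 72)) = -94 - (18 - 11536 + 92*(-114)) = -94 - (18 - 11536 - 10488) = -94 - 1*(-22006) = -94 + 22006 = 21912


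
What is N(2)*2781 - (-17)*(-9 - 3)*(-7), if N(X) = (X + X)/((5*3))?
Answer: 10848/5 ≈ 2169.6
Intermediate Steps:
N(X) = 2*X/15 (N(X) = (2*X)/15 = (2*X)*(1/15) = 2*X/15)
N(2)*2781 - (-17)*(-9 - 3)*(-7) = ((2/15)*2)*2781 - (-17)*(-9 - 3)*(-7) = (4/15)*2781 - (-17)*(-12*(-7)) = 3708/5 - (-17)*84 = 3708/5 - 1*(-1428) = 3708/5 + 1428 = 10848/5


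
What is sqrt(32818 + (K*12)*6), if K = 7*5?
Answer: sqrt(35338) ≈ 187.98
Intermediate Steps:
K = 35
sqrt(32818 + (K*12)*6) = sqrt(32818 + (35*12)*6) = sqrt(32818 + 420*6) = sqrt(32818 + 2520) = sqrt(35338)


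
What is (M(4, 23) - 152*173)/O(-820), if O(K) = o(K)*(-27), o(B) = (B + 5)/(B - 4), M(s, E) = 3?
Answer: 21665432/22005 ≈ 984.57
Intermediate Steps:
o(B) = (5 + B)/(-4 + B)
O(K) = -27*(5 + K)/(-4 + K) (O(K) = ((5 + K)/(-4 + K))*(-27) = -27*(5 + K)/(-4 + K))
(M(4, 23) - 152*173)/O(-820) = (3 - 152*173)/((27*(-5 - 1*(-820))/(-4 - 820))) = (3 - 26296)/((27*(-5 + 820)/(-824))) = -26293/(27*(-1/824)*815) = -26293/(-22005/824) = -26293*(-824/22005) = 21665432/22005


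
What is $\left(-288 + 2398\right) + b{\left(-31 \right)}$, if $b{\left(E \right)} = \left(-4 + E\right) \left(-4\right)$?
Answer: $2250$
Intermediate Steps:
$b{\left(E \right)} = 16 - 4 E$
$\left(-288 + 2398\right) + b{\left(-31 \right)} = \left(-288 + 2398\right) + \left(16 - -124\right) = 2110 + \left(16 + 124\right) = 2110 + 140 = 2250$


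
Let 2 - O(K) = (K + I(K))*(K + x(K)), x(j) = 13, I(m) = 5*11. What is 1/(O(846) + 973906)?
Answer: 1/199949 ≈ 5.0013e-6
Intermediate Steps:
I(m) = 55
O(K) = 2 - (13 + K)*(55 + K) (O(K) = 2 - (K + 55)*(K + 13) = 2 - (55 + K)*(13 + K) = 2 - (13 + K)*(55 + K))
1/(O(846) + 973906) = 1/((-713 - 1*846**2 - 68*846) + 973906) = 1/((-713 - 1*715716 - 57528) + 973906) = 1/((-713 - 715716 - 57528) + 973906) = 1/(-773957 + 973906) = 1/199949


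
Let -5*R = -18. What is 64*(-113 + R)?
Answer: -35008/5 ≈ -7001.6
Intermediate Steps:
R = 18/5 (R = -⅕*(-18) = 18/5 ≈ 3.6000)
64*(-113 + R) = 64*(-113 + 18/5) = 64*(-547/5) = -35008/5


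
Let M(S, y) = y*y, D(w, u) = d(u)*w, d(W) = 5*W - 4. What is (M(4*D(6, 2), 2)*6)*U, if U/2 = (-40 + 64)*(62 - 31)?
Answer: 35712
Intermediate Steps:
d(W) = -4 + 5*W
D(w, u) = w*(-4 + 5*u) (D(w, u) = (-4 + 5*u)*w = w*(-4 + 5*u))
U = 1488 (U = 2*((-40 + 64)*(62 - 31)) = 2*(24*31) = 2*744 = 1488)
M(S, y) = y**2
(M(4*D(6, 2), 2)*6)*U = (2**2*6)*1488 = (4*6)*1488 = 24*1488 = 35712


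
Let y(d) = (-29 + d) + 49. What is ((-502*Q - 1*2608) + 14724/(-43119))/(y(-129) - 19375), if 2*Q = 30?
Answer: 24286397/46673922 ≈ 0.52034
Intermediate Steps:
Q = 15 (Q = (1/2)*30 = 15)
y(d) = 20 + d
((-502*Q - 1*2608) + 14724/(-43119))/(y(-129) - 19375) = ((-502*15 - 1*2608) + 14724/(-43119))/((20 - 129) - 19375) = ((-7530 - 2608) + 14724*(-1/43119))/(-109 - 19375) = (-10138 - 1636/4791)/(-19484) = -48572794/4791*(-1/19484) = 24286397/46673922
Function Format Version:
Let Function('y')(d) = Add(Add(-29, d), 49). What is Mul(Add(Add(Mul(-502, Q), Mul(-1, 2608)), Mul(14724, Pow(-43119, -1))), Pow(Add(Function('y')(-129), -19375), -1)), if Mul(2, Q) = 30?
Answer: Rational(24286397, 46673922) ≈ 0.52034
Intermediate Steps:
Q = 15 (Q = Mul(Rational(1, 2), 30) = 15)
Function('y')(d) = Add(20, d)
Mul(Add(Add(Mul(-502, Q), Mul(-1, 2608)), Mul(14724, Pow(-43119, -1))), Pow(Add(Function('y')(-129), -19375), -1)) = Mul(Add(Add(Mul(-502, 15), Mul(-1, 2608)), Mul(14724, Pow(-43119, -1))), Pow(Add(Add(20, -129), -19375), -1)) = Mul(Add(Add(-7530, -2608), Mul(14724, Rational(-1, 43119))), Pow(Add(-109, -19375), -1)) = Mul(Add(-10138, Rational(-1636, 4791)), Pow(-19484, -1)) = Mul(Rational(-48572794, 4791), Rational(-1, 19484)) = Rational(24286397, 46673922)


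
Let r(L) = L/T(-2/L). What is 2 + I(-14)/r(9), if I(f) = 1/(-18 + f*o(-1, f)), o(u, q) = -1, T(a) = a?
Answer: 325/162 ≈ 2.0062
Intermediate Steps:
r(L) = -L²/2 (r(L) = L/((-2/L)) = L*(-L/2) = -L²/2)
I(f) = 1/(-18 - f) (I(f) = 1/(-18 + f*(-1)) = 1/(-18 - f))
2 + I(-14)/r(9) = 2 + 1/(((-½*9²))*(-18 - 1*(-14))) = 2 + 1/(((-½*81))*(-18 + 14)) = 2 + 1/(-81/2*(-4)) = 2 - 2/81*(-¼) = 2 + 1/162 = 325/162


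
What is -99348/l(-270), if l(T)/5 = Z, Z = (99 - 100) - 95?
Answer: 8279/40 ≈ 206.98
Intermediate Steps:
Z = -96 (Z = -1 - 95 = -96)
l(T) = -480 (l(T) = 5*(-96) = -480)
-99348/l(-270) = -99348/(-480) = -99348*(-1/480) = 8279/40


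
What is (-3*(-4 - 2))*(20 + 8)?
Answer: 504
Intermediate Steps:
(-3*(-4 - 2))*(20 + 8) = -3*(-6)*28 = 18*28 = 504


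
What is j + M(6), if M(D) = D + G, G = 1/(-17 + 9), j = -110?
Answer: -833/8 ≈ -104.13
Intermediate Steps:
G = -⅛ (G = 1/(-8) = -⅛ ≈ -0.12500)
M(D) = -⅛ + D (M(D) = D - ⅛ = -⅛ + D)
j + M(6) = -110 + (-⅛ + 6) = -110 + 47/8 = -833/8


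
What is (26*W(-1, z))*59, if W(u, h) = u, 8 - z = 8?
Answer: -1534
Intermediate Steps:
z = 0 (z = 8 - 1*8 = 8 - 8 = 0)
(26*W(-1, z))*59 = (26*(-1))*59 = -26*59 = -1534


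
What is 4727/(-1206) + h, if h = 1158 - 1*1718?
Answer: -680087/1206 ≈ -563.92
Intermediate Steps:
h = -560 (h = 1158 - 1718 = -560)
4727/(-1206) + h = 4727/(-1206) - 560 = 4727*(-1/1206) - 560 = -4727/1206 - 560 = -680087/1206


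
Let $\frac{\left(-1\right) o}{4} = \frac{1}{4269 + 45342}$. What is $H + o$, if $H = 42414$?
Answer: $\frac{2104200950}{49611} \approx 42414.0$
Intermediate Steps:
$o = - \frac{4}{49611}$ ($o = - \frac{4}{4269 + 45342} = - \frac{4}{49611} \approx -8.0627 \cdot 10^{-5}$)
$H + o = 42414 - \frac{4}{49611} = \frac{2104200950}{49611}$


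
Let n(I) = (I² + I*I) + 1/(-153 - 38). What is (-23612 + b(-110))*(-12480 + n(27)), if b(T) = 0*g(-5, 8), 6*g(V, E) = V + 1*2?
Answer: 49708053236/191 ≈ 2.6025e+8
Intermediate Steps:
g(V, E) = ⅓ + V/6 (g(V, E) = (V + 1*2)/6 = (V + 2)/6 = (2 + V)/6 = ⅓ + V/6)
n(I) = -1/191 + 2*I² (n(I) = (I² + I²) + 1/(-191) = 2*I² - 1/191 = -1/191 + 2*I²)
b(T) = 0 (b(T) = 0*(⅓ + (⅙)*(-5)) = 0*(⅓ - ⅚) = 0*(-½) = 0)
(-23612 + b(-110))*(-12480 + n(27)) = (-23612 + 0)*(-12480 + (-1/191 + 2*27²)) = -23612*(-12480 + (-1/191 + 2*729)) = -23612*(-12480 + (-1/191 + 1458)) = -23612*(-12480 + 278477/191) = -23612*(-2105203/191) = 49708053236/191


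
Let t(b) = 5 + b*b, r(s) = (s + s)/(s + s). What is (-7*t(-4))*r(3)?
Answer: -147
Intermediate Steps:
r(s) = 1 (r(s) = (2*s)/((2*s)) = (2*s)*(1/(2*s)) = 1)
t(b) = 5 + b²
(-7*t(-4))*r(3) = -7*(5 + (-4)²)*1 = -7*(5 + 16)*1 = -7*21*1 = -147*1 = -147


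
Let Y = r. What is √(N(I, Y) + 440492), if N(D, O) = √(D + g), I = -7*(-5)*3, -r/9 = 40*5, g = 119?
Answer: 2*√(110123 + √14) ≈ 663.71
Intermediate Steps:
r = -1800 (r = -360*5 = -9*200 = -1800)
I = 105 (I = 35*3 = 105)
Y = -1800
N(D, O) = √(119 + D) (N(D, O) = √(D + 119) = √(119 + D))
√(N(I, Y) + 440492) = √(√(119 + 105) + 440492) = √(√224 + 440492) = √(4*√14 + 440492) = √(440492 + 4*√14)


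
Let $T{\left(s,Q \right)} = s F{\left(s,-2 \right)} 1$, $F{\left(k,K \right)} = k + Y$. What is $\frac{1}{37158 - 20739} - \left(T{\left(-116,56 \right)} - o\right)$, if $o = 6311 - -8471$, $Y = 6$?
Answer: $\frac{33199219}{16419} \approx 2022.0$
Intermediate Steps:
$F{\left(k,K \right)} = 6 + k$ ($F{\left(k,K \right)} = k + 6 = 6 + k$)
$o = 14782$ ($o = 6311 + 8471 = 14782$)
$T{\left(s,Q \right)} = s \left(6 + s\right)$ ($T{\left(s,Q \right)} = s \left(6 + s\right) 1 = s \left(6 + s\right)$)
$\frac{1}{37158 - 20739} - \left(T{\left(-116,56 \right)} - o\right) = \frac{1}{37158 - 20739} - \left(- 116 \left(6 - 116\right) - 14782\right) = \frac{1}{16419} - \left(\left(-116\right) \left(-110\right) - 14782\right) = \frac{1}{16419} - \left(12760 - 14782\right) = \frac{1}{16419} - -2022 = \frac{1}{16419} + 2022 = \frac{33199219}{16419}$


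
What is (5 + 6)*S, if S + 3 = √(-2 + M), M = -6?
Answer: -33 + 22*I*√2 ≈ -33.0 + 31.113*I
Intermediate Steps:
S = -3 + 2*I*√2 (S = -3 + √(-2 - 6) = -3 + √(-8) = -3 + 2*I*√2 ≈ -3.0 + 2.8284*I)
(5 + 6)*S = (5 + 6)*(-3 + 2*I*√2) = 11*(-3 + 2*I*√2) = -33 + 22*I*√2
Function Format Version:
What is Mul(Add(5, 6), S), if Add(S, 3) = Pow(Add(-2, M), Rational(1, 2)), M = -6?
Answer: Add(-33, Mul(22, I, Pow(2, Rational(1, 2)))) ≈ Add(-33.000, Mul(31.113, I))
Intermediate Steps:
S = Add(-3, Mul(2, I, Pow(2, Rational(1, 2)))) (S = Add(-3, Pow(Add(-2, -6), Rational(1, 2))) = Add(-3, Pow(-8, Rational(1, 2))) = Add(-3, Mul(2, I, Pow(2, Rational(1, 2)))) ≈ Add(-3.0000, Mul(2.8284, I)))
Mul(Add(5, 6), S) = Mul(Add(5, 6), Add(-3, Mul(2, I, Pow(2, Rational(1, 2))))) = Mul(11, Add(-3, Mul(2, I, Pow(2, Rational(1, 2))))) = Add(-33, Mul(22, I, Pow(2, Rational(1, 2))))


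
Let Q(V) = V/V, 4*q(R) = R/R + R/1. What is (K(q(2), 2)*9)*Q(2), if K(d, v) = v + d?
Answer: 99/4 ≈ 24.750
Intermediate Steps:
q(R) = ¼ + R/4 (q(R) = (R/R + R/1)/4 = (1 + R*1)/4 = (1 + R)/4 = ¼ + R/4)
Q(V) = 1
K(d, v) = d + v
(K(q(2), 2)*9)*Q(2) = (((¼ + (¼)*2) + 2)*9)*1 = (((¼ + ½) + 2)*9)*1 = ((¾ + 2)*9)*1 = ((11/4)*9)*1 = (99/4)*1 = 99/4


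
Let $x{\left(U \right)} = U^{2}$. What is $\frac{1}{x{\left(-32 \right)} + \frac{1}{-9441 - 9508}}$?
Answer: $\frac{18949}{19403775} \approx 0.00097656$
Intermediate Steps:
$\frac{1}{x{\left(-32 \right)} + \frac{1}{-9441 - 9508}} = \frac{1}{\left(-32\right)^{2} + \frac{1}{-9441 - 9508}} = \frac{1}{1024 + \frac{1}{-18949}} = \frac{1}{1024 - \frac{1}{18949}} = \frac{1}{\frac{19403775}{18949}} = \frac{18949}{19403775}$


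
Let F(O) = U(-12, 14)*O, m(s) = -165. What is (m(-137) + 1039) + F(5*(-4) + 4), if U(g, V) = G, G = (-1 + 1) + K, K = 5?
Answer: 794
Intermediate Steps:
G = 5 (G = (-1 + 1) + 5 = 0 + 5 = 5)
U(g, V) = 5
F(O) = 5*O
(m(-137) + 1039) + F(5*(-4) + 4) = (-165 + 1039) + 5*(5*(-4) + 4) = 874 + 5*(-20 + 4) = 874 + 5*(-16) = 874 - 80 = 794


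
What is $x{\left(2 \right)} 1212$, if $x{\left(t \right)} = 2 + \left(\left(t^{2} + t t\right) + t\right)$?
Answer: $14544$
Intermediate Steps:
$x{\left(t \right)} = 2 + t + 2 t^{2}$ ($x{\left(t \right)} = 2 + \left(\left(t^{2} + t^{2}\right) + t\right) = 2 + \left(2 t^{2} + t\right) = 2 + \left(t + 2 t^{2}\right) = 2 + t + 2 t^{2}$)
$x{\left(2 \right)} 1212 = \left(2 + 2 + 2 \cdot 2^{2}\right) 1212 = \left(2 + 2 + 2 \cdot 4\right) 1212 = \left(2 + 2 + 8\right) 1212 = 12 \cdot 1212 = 14544$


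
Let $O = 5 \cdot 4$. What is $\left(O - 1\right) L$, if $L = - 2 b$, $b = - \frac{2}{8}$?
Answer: $\frac{19}{2} \approx 9.5$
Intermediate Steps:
$b = - \frac{1}{4}$ ($b = \left(-2\right) \frac{1}{8} = - \frac{1}{4} \approx -0.25$)
$O = 20$
$L = \frac{1}{2}$ ($L = \left(-2\right) \left(- \frac{1}{4}\right) = \frac{1}{2} \approx 0.5$)
$\left(O - 1\right) L = \left(20 - 1\right) \frac{1}{2} = 19 \cdot \frac{1}{2} = \frac{19}{2}$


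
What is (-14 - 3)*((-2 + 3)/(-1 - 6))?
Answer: 17/7 ≈ 2.4286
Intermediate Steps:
(-14 - 3)*((-2 + 3)/(-1 - 6)) = -17/(-7) = -17*(-1)/7 = -17*(-1/7) = 17/7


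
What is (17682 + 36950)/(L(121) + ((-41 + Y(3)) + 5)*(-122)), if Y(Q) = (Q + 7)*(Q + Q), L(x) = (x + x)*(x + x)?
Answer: 13658/13909 ≈ 0.98195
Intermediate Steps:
L(x) = 4*x² (L(x) = (2*x)*(2*x) = 4*x²)
Y(Q) = 2*Q*(7 + Q) (Y(Q) = (7 + Q)*(2*Q) = 2*Q*(7 + Q))
(17682 + 36950)/(L(121) + ((-41 + Y(3)) + 5)*(-122)) = (17682 + 36950)/(4*121² + ((-41 + 2*3*(7 + 3)) + 5)*(-122)) = 54632/(4*14641 + ((-41 + 2*3*10) + 5)*(-122)) = 54632/(58564 + ((-41 + 60) + 5)*(-122)) = 54632/(58564 + (19 + 5)*(-122)) = 54632/(58564 + 24*(-122)) = 54632/(58564 - 2928) = 54632/55636 = 54632*(1/55636) = 13658/13909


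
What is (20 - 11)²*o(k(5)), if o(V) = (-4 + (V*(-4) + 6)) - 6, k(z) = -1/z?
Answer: -1296/5 ≈ -259.20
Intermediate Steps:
o(V) = -4 - 4*V (o(V) = (-4 + (-4*V + 6)) - 6 = (-4 + (6 - 4*V)) - 6 = (2 - 4*V) - 6 = -4 - 4*V)
(20 - 11)²*o(k(5)) = (20 - 11)²*(-4 - (-4)/5) = 9²*(-4 - (-4)/5) = 81*(-4 - 4*(-⅕)) = 81*(-4 + ⅘) = 81*(-16/5) = -1296/5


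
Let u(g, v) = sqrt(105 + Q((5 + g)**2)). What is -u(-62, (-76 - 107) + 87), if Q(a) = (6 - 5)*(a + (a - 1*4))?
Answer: -sqrt(6599) ≈ -81.234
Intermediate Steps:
Q(a) = -4 + 2*a (Q(a) = 1*(a + (a - 4)) = 1*(a + (-4 + a)) = 1*(-4 + 2*a) = -4 + 2*a)
u(g, v) = sqrt(101 + 2*(5 + g)**2) (u(g, v) = sqrt(105 + (-4 + 2*(5 + g)**2)) = sqrt(101 + 2*(5 + g)**2))
-u(-62, (-76 - 107) + 87) = -sqrt(101 + 2*(5 - 62)**2) = -sqrt(101 + 2*(-57)**2) = -sqrt(101 + 2*3249) = -sqrt(101 + 6498) = -sqrt(6599)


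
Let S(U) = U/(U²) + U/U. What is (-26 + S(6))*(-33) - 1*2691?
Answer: -3743/2 ≈ -1871.5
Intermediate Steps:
S(U) = 1 + 1/U (S(U) = U/U² + 1 = 1/U + 1 = 1 + 1/U)
(-26 + S(6))*(-33) - 1*2691 = (-26 + (1 + 6)/6)*(-33) - 1*2691 = (-26 + (⅙)*7)*(-33) - 2691 = (-26 + 7/6)*(-33) - 2691 = -149/6*(-33) - 2691 = 1639/2 - 2691 = -3743/2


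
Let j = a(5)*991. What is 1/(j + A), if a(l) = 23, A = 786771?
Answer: 1/809564 ≈ 1.2352e-6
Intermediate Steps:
j = 22793 (j = 23*991 = 22793)
1/(j + A) = 1/(22793 + 786771) = 1/809564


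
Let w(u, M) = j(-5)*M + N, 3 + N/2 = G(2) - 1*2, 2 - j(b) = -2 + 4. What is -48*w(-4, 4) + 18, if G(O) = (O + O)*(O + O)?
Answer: -1038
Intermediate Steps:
G(O) = 4*O² (G(O) = (2*O)*(2*O) = 4*O²)
j(b) = 0 (j(b) = 2 - (-2 + 4) = 2 - 1*2 = 2 - 2 = 0)
N = 22 (N = -6 + 2*(4*2² - 1*2) = -6 + 2*(4*4 - 2) = -6 + 2*(16 - 2) = -6 + 2*14 = -6 + 28 = 22)
w(u, M) = 22 (w(u, M) = 0*M + 22 = 0 + 22 = 22)
-48*w(-4, 4) + 18 = -48*22 + 18 = -1056 + 18 = -1038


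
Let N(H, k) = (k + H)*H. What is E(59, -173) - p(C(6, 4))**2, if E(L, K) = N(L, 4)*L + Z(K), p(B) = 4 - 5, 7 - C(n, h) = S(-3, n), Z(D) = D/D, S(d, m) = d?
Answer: 219303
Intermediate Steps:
Z(D) = 1
C(n, h) = 10 (C(n, h) = 7 - 1*(-3) = 7 + 3 = 10)
p(B) = -1
N(H, k) = H*(H + k) (N(H, k) = (H + k)*H = H*(H + k))
E(L, K) = 1 + L**2*(4 + L) (E(L, K) = (L*(L + 4))*L + 1 = (L*(4 + L))*L + 1 = L**2*(4 + L) + 1 = 1 + L**2*(4 + L))
E(59, -173) - p(C(6, 4))**2 = (1 + 59**2*(4 + 59)) - 1*(-1)**2 = (1 + 3481*63) - 1*1 = (1 + 219303) - 1 = 219304 - 1 = 219303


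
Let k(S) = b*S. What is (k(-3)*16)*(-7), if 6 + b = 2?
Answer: -1344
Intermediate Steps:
b = -4 (b = -6 + 2 = -4)
k(S) = -4*S
(k(-3)*16)*(-7) = (-4*(-3)*16)*(-7) = (12*16)*(-7) = 192*(-7) = -1344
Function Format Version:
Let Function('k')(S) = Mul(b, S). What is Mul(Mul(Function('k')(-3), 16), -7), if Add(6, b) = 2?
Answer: -1344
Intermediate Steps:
b = -4 (b = Add(-6, 2) = -4)
Function('k')(S) = Mul(-4, S)
Mul(Mul(Function('k')(-3), 16), -7) = Mul(Mul(Mul(-4, -3), 16), -7) = Mul(Mul(12, 16), -7) = Mul(192, -7) = -1344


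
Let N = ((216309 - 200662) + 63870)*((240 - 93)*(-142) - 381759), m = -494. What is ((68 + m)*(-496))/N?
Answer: -70432/10672056087 ≈ -6.5997e-6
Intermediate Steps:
N = -32016168261 (N = (15647 + 63870)*(147*(-142) - 381759) = 79517*(-20874 - 381759) = 79517*(-402633) = -32016168261)
((68 + m)*(-496))/N = ((68 - 494)*(-496))/(-32016168261) = -426*(-496)*(-1/32016168261) = 211296*(-1/32016168261) = -70432/10672056087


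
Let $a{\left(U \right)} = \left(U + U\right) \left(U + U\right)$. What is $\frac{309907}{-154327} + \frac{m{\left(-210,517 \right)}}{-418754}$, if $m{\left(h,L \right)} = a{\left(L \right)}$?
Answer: $- \frac{147387216945}{32312524279} \approx -4.5613$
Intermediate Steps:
$a{\left(U \right)} = 4 U^{2}$ ($a{\left(U \right)} = 2 U 2 U = 4 U^{2}$)
$m{\left(h,L \right)} = 4 L^{2}$
$\frac{309907}{-154327} + \frac{m{\left(-210,517 \right)}}{-418754} = \frac{309907}{-154327} + \frac{4 \cdot 517^{2}}{-418754} = 309907 \left(- \frac{1}{154327}\right) + 4 \cdot 267289 \left(- \frac{1}{418754}\right) = - \frac{309907}{154327} + 1069156 \left(- \frac{1}{418754}\right) = - \frac{309907}{154327} - \frac{534578}{209377} = - \frac{147387216945}{32312524279}$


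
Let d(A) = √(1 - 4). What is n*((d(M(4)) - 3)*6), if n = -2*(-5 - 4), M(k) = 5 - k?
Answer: -324 + 108*I*√3 ≈ -324.0 + 187.06*I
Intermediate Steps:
n = 18 (n = -2*(-9) = 18)
d(A) = I*√3 (d(A) = √(-3) = I*√3)
n*((d(M(4)) - 3)*6) = 18*((I*√3 - 3)*6) = 18*((-3 + I*√3)*6) = 18*(-18 + 6*I*√3) = -324 + 108*I*√3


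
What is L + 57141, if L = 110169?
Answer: 167310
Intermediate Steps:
L + 57141 = 110169 + 57141 = 167310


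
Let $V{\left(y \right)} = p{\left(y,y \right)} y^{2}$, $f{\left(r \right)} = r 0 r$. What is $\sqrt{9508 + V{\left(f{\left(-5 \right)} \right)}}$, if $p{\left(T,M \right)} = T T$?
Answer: $2 \sqrt{2377} \approx 97.509$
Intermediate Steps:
$p{\left(T,M \right)} = T^{2}$
$f{\left(r \right)} = 0$ ($f{\left(r \right)} = 0 r = 0$)
$V{\left(y \right)} = y^{4}$ ($V{\left(y \right)} = y^{2} y^{2} = y^{4}$)
$\sqrt{9508 + V{\left(f{\left(-5 \right)} \right)}} = \sqrt{9508 + 0^{4}} = \sqrt{9508 + 0} = \sqrt{9508} = 2 \sqrt{2377}$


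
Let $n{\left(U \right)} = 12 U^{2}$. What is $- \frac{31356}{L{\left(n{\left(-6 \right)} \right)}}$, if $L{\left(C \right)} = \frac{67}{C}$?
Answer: $-202176$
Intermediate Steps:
$- \frac{31356}{L{\left(n{\left(-6 \right)} \right)}} = - \frac{31356}{67 \frac{1}{12 \left(-6\right)^{2}}} = - \frac{31356}{67 \frac{1}{12 \cdot 36}} = - \frac{31356}{67 \cdot \frac{1}{432}} = - \frac{31356}{\frac{67}{432}} = \left(-31356\right) \frac{432}{67} = -202176$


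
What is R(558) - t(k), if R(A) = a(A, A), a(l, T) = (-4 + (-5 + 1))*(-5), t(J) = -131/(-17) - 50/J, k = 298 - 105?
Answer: 106807/3281 ≈ 32.553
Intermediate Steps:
k = 193
t(J) = 131/17 - 50/J (t(J) = -131*(-1/17) - 50/J = 131/17 - 50/J)
a(l, T) = 40 (a(l, T) = (-4 - 4)*(-5) = -8*(-5) = 40)
R(A) = 40
R(558) - t(k) = 40 - (131/17 - 50/193) = 40 - 1*24433/3281 = 40 - 24433/3281 = 106807/3281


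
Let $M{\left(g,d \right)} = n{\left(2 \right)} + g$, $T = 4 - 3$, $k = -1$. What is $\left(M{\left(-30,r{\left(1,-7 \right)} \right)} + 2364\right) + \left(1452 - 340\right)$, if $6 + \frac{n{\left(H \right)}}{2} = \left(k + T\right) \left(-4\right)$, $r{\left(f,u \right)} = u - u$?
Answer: $3434$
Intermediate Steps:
$r{\left(f,u \right)} = 0$
$T = 1$
$n{\left(H \right)} = -12$ ($n{\left(H \right)} = -12 + 2 \left(-1 + 1\right) \left(-4\right) = -12 + 2 \cdot 0 \left(-4\right) = -12 + 2 \cdot 0 = -12 + 0 = -12$)
$M{\left(g,d \right)} = -12 + g$
$\left(M{\left(-30,r{\left(1,-7 \right)} \right)} + 2364\right) + \left(1452 - 340\right) = \left(\left(-12 - 30\right) + 2364\right) + \left(1452 - 340\right) = \left(-42 + 2364\right) + \left(1452 - 340\right) = 2322 + 1112 = 3434$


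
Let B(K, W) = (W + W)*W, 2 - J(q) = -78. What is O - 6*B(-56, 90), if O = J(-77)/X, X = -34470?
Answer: -335048408/3447 ≈ -97200.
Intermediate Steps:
J(q) = 80 (J(q) = 2 - 1*(-78) = 2 + 78 = 80)
B(K, W) = 2*W² (B(K, W) = (2*W)*W = 2*W²)
O = -8/3447 (O = 80/(-34470) = 80*(-1/34470) = -8/3447 ≈ -0.0023209)
O - 6*B(-56, 90) = -8/3447 - 12*90² = -8/3447 - 12*8100 = -8/3447 - 6*16200 = -8/3447 - 97200 = -335048408/3447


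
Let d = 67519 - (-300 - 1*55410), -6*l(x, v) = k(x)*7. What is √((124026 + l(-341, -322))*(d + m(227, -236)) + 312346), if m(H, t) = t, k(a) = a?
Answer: 5*√22037144946/6 ≈ 1.2371e+5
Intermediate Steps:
l(x, v) = -7*x/6 (l(x, v) = -x*7/6 = -7*x/6)
d = 123229 (d = 67519 - (-300 - 55410) = 67519 - 1*(-55710) = 67519 + 55710 = 123229)
√((124026 + l(-341, -322))*(d + m(227, -236)) + 312346) = √((124026 - 7/6*(-341))*(123229 - 236) + 312346) = √((124026 + 2387/6)*122993 + 312346) = √((746543/6)*122993 + 312346) = √(91819563199/6 + 312346) = √(91821437275/6) = 5*√22037144946/6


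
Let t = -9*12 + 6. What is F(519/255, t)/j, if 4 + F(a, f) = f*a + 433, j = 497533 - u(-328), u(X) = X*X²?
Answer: 1107/178925425 ≈ 6.1869e-6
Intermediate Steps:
u(X) = X³
t = -102 (t = -108 + 6 = -102)
j = 35785085 (j = 497533 - 1*(-328)³ = 497533 - 1*(-35287552) = 497533 + 35287552 = 35785085)
F(a, f) = 429 + a*f (F(a, f) = -4 + (f*a + 433) = -4 + (a*f + 433) = -4 + (433 + a*f) = 429 + a*f)
F(519/255, t)/j = (429 + (519/255)*(-102))/35785085 = (429 + (519*(1/255))*(-102))*(1/35785085) = (429 + (173/85)*(-102))*(1/35785085) = (429 - 1038/5)*(1/35785085) = (1107/5)*(1/35785085) = 1107/178925425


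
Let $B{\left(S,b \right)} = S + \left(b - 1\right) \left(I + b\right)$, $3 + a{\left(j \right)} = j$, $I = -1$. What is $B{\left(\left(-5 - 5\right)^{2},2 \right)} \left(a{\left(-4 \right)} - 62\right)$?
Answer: $-6969$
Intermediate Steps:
$a{\left(j \right)} = -3 + j$
$B{\left(S,b \right)} = S + \left(-1 + b\right)^{2}$ ($B{\left(S,b \right)} = S + \left(b - 1\right) \left(-1 + b\right) = S + \left(-1 + b\right) \left(-1 + b\right) = S + \left(-1 + b\right)^{2}$)
$B{\left(\left(-5 - 5\right)^{2},2 \right)} \left(a{\left(-4 \right)} - 62\right) = \left(1 + \left(-5 - 5\right)^{2} + 2^{2} - 4\right) \left(\left(-3 - 4\right) - 62\right) = \left(1 + \left(-10\right)^{2} + 4 - 4\right) \left(-7 - 62\right) = \left(1 + 100 + 4 - 4\right) \left(-69\right) = 101 \left(-69\right) = -6969$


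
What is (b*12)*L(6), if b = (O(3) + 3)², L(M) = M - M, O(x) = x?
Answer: 0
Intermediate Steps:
L(M) = 0
b = 36 (b = (3 + 3)² = 6² = 36)
(b*12)*L(6) = (36*12)*0 = 432*0 = 0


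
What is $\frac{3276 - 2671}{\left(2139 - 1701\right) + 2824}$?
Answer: $\frac{605}{3262} \approx 0.18547$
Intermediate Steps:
$\frac{3276 - 2671}{\left(2139 - 1701\right) + 2824} = \frac{605}{438 + 2824} = \frac{605}{3262}$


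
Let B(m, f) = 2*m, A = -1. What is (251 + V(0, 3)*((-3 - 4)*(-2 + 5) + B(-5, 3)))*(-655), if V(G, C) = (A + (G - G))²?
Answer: -144100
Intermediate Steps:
V(G, C) = 1 (V(G, C) = (-1 + (G - G))² = (-1 + 0)² = (-1)² = 1)
(251 + V(0, 3)*((-3 - 4)*(-2 + 5) + B(-5, 3)))*(-655) = (251 + 1*((-3 - 4)*(-2 + 5) + 2*(-5)))*(-655) = (251 + 1*(-7*3 - 10))*(-655) = (251 + 1*(-21 - 10))*(-655) = (251 + 1*(-31))*(-655) = (251 - 31)*(-655) = 220*(-655) = -144100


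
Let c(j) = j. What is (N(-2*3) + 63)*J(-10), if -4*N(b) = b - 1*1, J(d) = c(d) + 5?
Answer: -1295/4 ≈ -323.75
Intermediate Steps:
J(d) = 5 + d (J(d) = d + 5 = 5 + d)
N(b) = ¼ - b/4 (N(b) = -(b - 1*1)/4 = -(b - 1)/4 = -(-1 + b)/4 = ¼ - b/4)
(N(-2*3) + 63)*J(-10) = ((¼ - (-1)*3/2) + 63)*(5 - 10) = ((¼ - ¼*(-6)) + 63)*(-5) = ((¼ + 3/2) + 63)*(-5) = (7/4 + 63)*(-5) = (259/4)*(-5) = -1295/4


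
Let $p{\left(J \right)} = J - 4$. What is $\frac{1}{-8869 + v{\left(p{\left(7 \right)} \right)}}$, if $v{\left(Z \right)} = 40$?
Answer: $- \frac{1}{8829} \approx -0.00011326$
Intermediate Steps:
$p{\left(J \right)} = -4 + J$
$\frac{1}{-8869 + v{\left(p{\left(7 \right)} \right)}} = \frac{1}{-8869 + 40} = \frac{1}{-8829} = - \frac{1}{8829}$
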